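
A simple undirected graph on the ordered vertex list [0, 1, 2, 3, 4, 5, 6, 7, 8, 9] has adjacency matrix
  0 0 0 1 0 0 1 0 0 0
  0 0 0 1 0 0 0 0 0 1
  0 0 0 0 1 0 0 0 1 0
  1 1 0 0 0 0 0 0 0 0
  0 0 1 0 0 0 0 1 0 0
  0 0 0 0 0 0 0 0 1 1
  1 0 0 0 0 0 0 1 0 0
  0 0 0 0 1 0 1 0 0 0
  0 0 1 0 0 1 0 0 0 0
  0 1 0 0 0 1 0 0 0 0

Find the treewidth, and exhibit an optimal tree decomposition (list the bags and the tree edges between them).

Treewidth 2.
One such decomposition:
Bags: B1 = {1, 3, 9}  B2 = {0, 3, 9}  B3 = {0, 6, 9}  B4 = {6, 7, 9}  B5 = {4, 7, 9}  B6 = {2, 4, 9}  B7 = {2, 8, 9}  B8 = {5, 8, 9}
Tree: B1–B2, B2–B3, B3–B4, B4–B5, B5–B6, B6–B7, B7–B8

Each bag holds 3 vertices, so the decomposition has width 2, which upper-bounds the treewidth. The edges 9–1–3–0–6–7–4–2–8–5–9 form a cycle, so G is not a tree and its treewidth is at least 2. Therefore the treewidth is 2.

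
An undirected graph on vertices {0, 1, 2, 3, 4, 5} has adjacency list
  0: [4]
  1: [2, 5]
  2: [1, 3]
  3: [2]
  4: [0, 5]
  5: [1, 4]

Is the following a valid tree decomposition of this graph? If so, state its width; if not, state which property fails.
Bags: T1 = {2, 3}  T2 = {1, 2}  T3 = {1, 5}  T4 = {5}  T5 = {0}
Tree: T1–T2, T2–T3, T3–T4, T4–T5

No — vertex 4 appears in no bag.

A tree decomposition must satisfy three properties: every vertex lies in some bag; for every edge, both endpoints lie together in some bag; and for every vertex, the bags containing it form a connected subtree. Here vertex 4 appears in no bag, so the decomposition is invalid.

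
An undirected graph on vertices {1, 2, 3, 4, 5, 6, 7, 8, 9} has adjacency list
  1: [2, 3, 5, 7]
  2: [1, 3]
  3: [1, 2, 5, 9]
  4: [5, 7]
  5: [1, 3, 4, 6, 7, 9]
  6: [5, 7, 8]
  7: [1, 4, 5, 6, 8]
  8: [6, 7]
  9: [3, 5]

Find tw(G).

A width-2 tree decomposition is:
Bags: B1 = {1, 2, 3}  B2 = {1, 3, 5}  B3 = {3, 5, 9}  B4 = {1, 5, 7}  B5 = {5, 6, 7}  B6 = {6, 7, 8}  B7 = {4, 5, 7}
Tree: B1–B2, B2–B3, B2–B4, B4–B5, B5–B6, B5–B7
The largest bag has 3 vertices, giving width 2; this decomposition certifies tw(G) ≤ 2. For the lower bound, the 3 vertices {6, 7, 8} are pairwise adjacent, and any tree decomposition puts a clique entirely inside one bag — forcing width ≥ 2. The upper and lower bounds meet at 2, so that is the treewidth.

2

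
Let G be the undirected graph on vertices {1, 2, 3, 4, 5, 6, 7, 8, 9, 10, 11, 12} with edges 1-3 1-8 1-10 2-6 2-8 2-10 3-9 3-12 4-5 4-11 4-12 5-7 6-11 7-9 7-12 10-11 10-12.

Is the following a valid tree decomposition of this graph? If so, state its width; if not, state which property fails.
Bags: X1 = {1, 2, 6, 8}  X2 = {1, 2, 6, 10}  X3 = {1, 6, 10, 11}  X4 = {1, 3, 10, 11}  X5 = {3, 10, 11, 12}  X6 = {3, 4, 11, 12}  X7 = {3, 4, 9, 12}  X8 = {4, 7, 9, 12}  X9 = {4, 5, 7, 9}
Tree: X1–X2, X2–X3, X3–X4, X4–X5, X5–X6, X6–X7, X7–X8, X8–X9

Yes; width 3.

Vertex coverage: the bags together contain {1, 2, 3, 4, 5, 6, 7, 8, 9, 10, 11, 12}, the full vertex set. Edge coverage: each edge of G has both endpoints in at least one bag. Running intersection: for every vertex, the bags containing it form a connected subtree. All three properties hold, so this is a valid tree decomposition of width max|bag| − 1 = 3, and hence tw(G) ≤ 3.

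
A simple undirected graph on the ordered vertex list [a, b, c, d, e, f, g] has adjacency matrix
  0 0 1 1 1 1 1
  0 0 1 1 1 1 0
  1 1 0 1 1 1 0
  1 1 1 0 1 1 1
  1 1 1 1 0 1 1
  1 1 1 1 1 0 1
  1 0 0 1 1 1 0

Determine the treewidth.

4

A width-4 tree decomposition is:
Bags: B1 = {a, c, d, e, f}  B2 = {b, c, d, e, f}  B3 = {a, d, e, f, g}
Tree: B1–B2, B1–B3
Every bag has size at most 5, so the width is 5 − 1 = 4 and tw(G) ≤ 4. For the lower bound, the 5 vertices {a, d, e, f, g} are pairwise adjacent, and any tree decomposition puts a clique entirely inside one bag — forcing width ≥ 4. Combining the bounds, tw(G) = 4.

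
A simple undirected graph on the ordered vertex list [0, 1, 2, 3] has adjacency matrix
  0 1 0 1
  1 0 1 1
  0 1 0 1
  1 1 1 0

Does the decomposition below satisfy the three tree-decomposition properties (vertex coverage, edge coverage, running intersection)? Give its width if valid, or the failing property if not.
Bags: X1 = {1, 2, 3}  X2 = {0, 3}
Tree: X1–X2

A tree decomposition must satisfy three properties: every vertex lies in some bag; for every edge, both endpoints lie together in some bag; and for every vertex, the bags containing it form a connected subtree. Here edge (1,0) lies in no bag, so the decomposition is invalid.

No — edge (1,0) lies in no bag.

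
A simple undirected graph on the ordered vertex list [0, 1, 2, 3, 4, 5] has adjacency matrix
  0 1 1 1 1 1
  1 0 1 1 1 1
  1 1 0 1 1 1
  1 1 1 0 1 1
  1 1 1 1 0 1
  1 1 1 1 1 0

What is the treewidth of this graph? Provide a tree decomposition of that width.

A single bag containing all 6 vertices is trivially a valid decomposition of width 5. On the other hand G contains the 6-clique {0, 1, 2, 3, 4, 5}. A clique must lie in a single bag of any decomposition, so no decomposition can have width below 5. The upper and lower bounds meet at 5, so that is the treewidth.

Treewidth 5.
One such decomposition:
Bags: B1 = {0, 1, 2, 3, 4, 5}
Tree: (single bag)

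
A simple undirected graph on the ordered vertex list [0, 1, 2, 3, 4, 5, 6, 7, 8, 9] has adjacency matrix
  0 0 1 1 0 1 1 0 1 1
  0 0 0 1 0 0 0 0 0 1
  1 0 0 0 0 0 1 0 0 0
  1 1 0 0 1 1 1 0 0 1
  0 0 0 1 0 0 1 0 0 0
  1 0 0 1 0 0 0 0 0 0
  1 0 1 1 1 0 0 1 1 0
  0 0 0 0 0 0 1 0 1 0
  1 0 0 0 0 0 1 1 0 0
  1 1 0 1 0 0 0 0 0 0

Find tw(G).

A width-2 tree decomposition is:
Bags: B1 = {0, 3, 9}  B2 = {0, 3, 5}  B3 = {1, 3, 9}  B4 = {0, 3, 6}  B5 = {0, 6, 8}  B6 = {0, 2, 6}  B7 = {3, 4, 6}  B8 = {6, 7, 8}
Tree: B1–B2, B1–B3, B1–B4, B4–B5, B5–B6, B4–B7, B5–B8
Every bag has size at most 3, so the width is 3 − 1 = 2 and tw(G) ≤ 2. Conversely, {0, 6, 8} is a clique of size 3, and the vertices of any clique must share a bag in every tree decomposition; so some bag has ≥ 3 vertices and tw(G) ≥ 2. The upper and lower bounds meet at 2, so that is the treewidth.

2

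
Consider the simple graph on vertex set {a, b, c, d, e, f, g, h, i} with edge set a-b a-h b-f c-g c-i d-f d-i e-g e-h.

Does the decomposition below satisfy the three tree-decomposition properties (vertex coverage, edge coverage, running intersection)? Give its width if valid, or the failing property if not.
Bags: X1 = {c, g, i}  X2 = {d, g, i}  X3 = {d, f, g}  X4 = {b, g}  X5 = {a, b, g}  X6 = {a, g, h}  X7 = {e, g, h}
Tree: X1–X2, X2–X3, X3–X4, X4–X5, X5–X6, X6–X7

No — edge (f,b) lies in no bag.

A tree decomposition must satisfy three properties: every vertex lies in some bag; for every edge, both endpoints lie together in some bag; and for every vertex, the bags containing it form a connected subtree. Here edge (f,b) lies in no bag, so the decomposition is invalid.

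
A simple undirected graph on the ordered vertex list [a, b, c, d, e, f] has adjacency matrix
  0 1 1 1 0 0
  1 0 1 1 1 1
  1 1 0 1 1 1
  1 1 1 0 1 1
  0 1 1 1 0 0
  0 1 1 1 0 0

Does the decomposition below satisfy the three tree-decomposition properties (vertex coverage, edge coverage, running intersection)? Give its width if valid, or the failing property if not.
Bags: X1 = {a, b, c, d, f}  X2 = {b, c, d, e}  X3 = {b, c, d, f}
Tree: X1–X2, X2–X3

A tree decomposition must satisfy three properties: every vertex lies in some bag; for every edge, both endpoints lie together in some bag; and for every vertex, the bags containing it form a connected subtree. Here bags containing vertex f are not connected in the tree, so the decomposition is invalid.

No — bags containing vertex f are not connected in the tree.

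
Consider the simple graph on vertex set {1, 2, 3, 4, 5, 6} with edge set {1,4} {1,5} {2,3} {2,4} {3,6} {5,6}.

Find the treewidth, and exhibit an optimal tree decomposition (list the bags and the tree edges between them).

Treewidth 2.
One such decomposition:
Bags: B1 = {1, 5, 6}  B2 = {1, 4, 6}  B3 = {2, 4, 6}  B4 = {2, 3, 6}
Tree: B1–B2, B2–B3, B3–B4

The largest bag has 3 vertices, giving width 2; this decomposition certifies tw(G) ≤ 2. For the lower bound, G contains the cycle 6–5–1–4–2–3–6, so G is not a forest; only forests have treewidth ≤ 1, hence tw(G) ≥ 2. Combining the bounds, tw(G) = 2.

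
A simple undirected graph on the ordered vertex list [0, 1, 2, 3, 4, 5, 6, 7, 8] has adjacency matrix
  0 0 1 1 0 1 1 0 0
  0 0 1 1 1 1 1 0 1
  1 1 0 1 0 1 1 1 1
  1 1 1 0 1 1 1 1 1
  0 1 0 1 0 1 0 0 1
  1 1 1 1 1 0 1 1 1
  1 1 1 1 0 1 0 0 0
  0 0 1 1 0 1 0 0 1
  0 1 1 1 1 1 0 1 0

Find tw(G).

4

A width-4 tree decomposition is:
Bags: B1 = {0, 2, 3, 5, 6}  B2 = {1, 2, 3, 5, 6}  B3 = {1, 2, 3, 5, 8}  B4 = {2, 3, 5, 7, 8}  B5 = {1, 3, 4, 5, 8}
Tree: B1–B2, B2–B3, B3–B4, B3–B5
The largest bag has 5 vertices, giving width 4; this decomposition certifies tw(G) ≤ 4. For the lower bound, the 5 vertices {0, 2, 3, 5, 6} are pairwise adjacent, and any tree decomposition puts a clique entirely inside one bag — forcing width ≥ 4. The upper and lower bounds meet at 4, so that is the treewidth.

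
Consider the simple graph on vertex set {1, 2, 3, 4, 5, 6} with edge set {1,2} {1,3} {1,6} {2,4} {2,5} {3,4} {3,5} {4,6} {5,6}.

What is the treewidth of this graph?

3

A width-3 tree decomposition is:
Bags: B1 = {1, 4, 5, 6}  B2 = {1, 2, 4, 5}  B3 = {1, 3, 4, 5}
Tree: B1–B2, B2–B3
The largest bag has 4 vertices, giving width 3; this decomposition certifies tw(G) ≤ 3. For the lower bound: the 4 vertex sets {5,6}, {1,2}, {4}, {3} are disjoint, each induces a connected subgraph, and every pair is joined by at least one edge of G. Contracting each set to a single vertex therefore yields K_{4} as a minor, and since treewidth is minor-monotone, tw(G) ≥ tw(K_{4}) = 3. Therefore the treewidth is 3.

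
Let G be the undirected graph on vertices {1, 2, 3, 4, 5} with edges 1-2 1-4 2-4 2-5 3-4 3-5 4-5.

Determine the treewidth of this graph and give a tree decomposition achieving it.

Every bag has size at most 3, so the width is 3 − 1 = 2 and tw(G) ≤ 2. For the lower bound, the 3 vertices {1, 2, 4} are pairwise adjacent, and any tree decomposition puts a clique entirely inside one bag — forcing width ≥ 2. Hence tw(G) = 2 exactly.

Treewidth 2.
Bags: B1 = {3, 4, 5}  B2 = {2, 4, 5}  B3 = {1, 2, 4}
Tree: B1–B2, B2–B3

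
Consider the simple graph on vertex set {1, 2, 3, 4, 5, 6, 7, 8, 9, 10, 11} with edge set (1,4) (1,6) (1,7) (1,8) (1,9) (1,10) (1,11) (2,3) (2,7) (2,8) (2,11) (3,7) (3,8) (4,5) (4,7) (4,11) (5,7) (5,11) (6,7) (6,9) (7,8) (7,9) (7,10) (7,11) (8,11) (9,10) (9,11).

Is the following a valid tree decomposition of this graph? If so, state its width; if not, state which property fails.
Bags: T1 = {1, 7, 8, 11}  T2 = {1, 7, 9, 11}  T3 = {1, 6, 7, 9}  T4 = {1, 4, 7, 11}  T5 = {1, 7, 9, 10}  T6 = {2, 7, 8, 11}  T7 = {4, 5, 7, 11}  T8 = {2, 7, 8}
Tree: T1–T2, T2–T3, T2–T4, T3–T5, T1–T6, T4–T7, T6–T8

No — vertex 3 appears in no bag.

A tree decomposition must satisfy three properties: every vertex lies in some bag; for every edge, both endpoints lie together in some bag; and for every vertex, the bags containing it form a connected subtree. Here vertex 3 appears in no bag, so the decomposition is invalid.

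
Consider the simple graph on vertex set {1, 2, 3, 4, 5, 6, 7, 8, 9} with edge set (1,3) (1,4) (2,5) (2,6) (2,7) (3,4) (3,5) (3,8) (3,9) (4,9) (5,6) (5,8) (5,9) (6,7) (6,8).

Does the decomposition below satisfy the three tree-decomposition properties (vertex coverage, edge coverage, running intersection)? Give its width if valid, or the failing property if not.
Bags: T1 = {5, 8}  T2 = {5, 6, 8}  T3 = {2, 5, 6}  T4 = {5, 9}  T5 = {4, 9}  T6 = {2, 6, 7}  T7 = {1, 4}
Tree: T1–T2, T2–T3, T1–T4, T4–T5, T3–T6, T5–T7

A tree decomposition must satisfy three properties: every vertex lies in some bag; for every edge, both endpoints lie together in some bag; and for every vertex, the bags containing it form a connected subtree. Here vertex 3 appears in no bag, so the decomposition is invalid.

No — vertex 3 appears in no bag.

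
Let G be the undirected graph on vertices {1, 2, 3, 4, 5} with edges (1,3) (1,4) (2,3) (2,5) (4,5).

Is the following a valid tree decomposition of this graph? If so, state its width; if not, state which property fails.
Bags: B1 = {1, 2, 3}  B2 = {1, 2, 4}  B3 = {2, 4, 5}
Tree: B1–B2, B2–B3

Yes; width 2.

Every vertex of G appears in some bag (union = {1, 2, 3, 4, 5}); every edge is covered by a bag; and for each vertex v the set of bags containing v is connected in the bag tree. The decomposition is therefore valid. The largest bag has 3 vertices, so the width is 2.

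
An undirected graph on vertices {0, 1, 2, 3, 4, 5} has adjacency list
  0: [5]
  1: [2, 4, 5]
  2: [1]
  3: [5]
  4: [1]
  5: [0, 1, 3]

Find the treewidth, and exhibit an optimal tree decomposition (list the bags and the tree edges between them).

Treewidth 1.
One such decomposition:
Bags: B1 = {1, 5}  B2 = {3, 5}  B3 = {1, 4}  B4 = {1, 2}  B5 = {0, 5}
Tree: B1–B2, B1–B3, B3–B4, B2–B5

The largest bag has 2 vertices, giving width 1; this decomposition certifies tw(G) ≤ 1. Since G has at least one edge (e.g. 5–1), it is not an edgeless graph, so tw(G) ≥ 1. Therefore the treewidth is 1.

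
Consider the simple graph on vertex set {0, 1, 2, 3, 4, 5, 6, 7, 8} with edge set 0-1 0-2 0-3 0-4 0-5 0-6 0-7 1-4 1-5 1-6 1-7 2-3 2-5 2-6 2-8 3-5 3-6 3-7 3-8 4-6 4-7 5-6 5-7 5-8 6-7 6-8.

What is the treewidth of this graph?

A width-4 tree decomposition is:
Bags: B1 = {0, 1, 5, 6, 7}  B2 = {0, 3, 5, 6, 7}  B3 = {0, 1, 4, 6, 7}  B4 = {0, 2, 3, 5, 6}  B5 = {2, 3, 5, 6, 8}
Tree: B1–B2, B1–B3, B2–B4, B4–B5
Each bag holds 5 vertices, so the decomposition has width 4, which upper-bounds the treewidth. Conversely, {0, 1, 4, 6, 7} is a clique of size 5, and the vertices of any clique must share a bag in every tree decomposition; so some bag has ≥ 5 vertices and tw(G) ≥ 4. Therefore the treewidth is 4.

4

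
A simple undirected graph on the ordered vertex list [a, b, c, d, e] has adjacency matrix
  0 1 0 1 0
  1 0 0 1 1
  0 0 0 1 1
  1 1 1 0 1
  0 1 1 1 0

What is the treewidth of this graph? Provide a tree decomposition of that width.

Every bag has size at most 3, so the width is 3 − 1 = 2 and tw(G) ≤ 2. On the other hand G contains the 3-clique {c, d, e}. A clique must lie in a single bag of any decomposition, so no decomposition can have width below 2. Combining the bounds, tw(G) = 2.

Treewidth 2.
Bags: B1 = {a, b, d}  B2 = {b, d, e}  B3 = {c, d, e}
Tree: B1–B2, B2–B3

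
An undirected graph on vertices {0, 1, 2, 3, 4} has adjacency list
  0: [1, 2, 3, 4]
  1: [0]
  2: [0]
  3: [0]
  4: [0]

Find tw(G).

1

A width-1 tree decomposition is:
Bags: B1 = {0, 4}  B2 = {0, 1}  B3 = {0, 2}  B4 = {0, 3}
Tree: B1–B2, B1–B3, B1–B4
Every bag has size at most 2, so the width is 2 − 1 = 1 and tw(G) ≤ 1. G has an edge, so its treewidth is at least 1. Therefore the treewidth is 1.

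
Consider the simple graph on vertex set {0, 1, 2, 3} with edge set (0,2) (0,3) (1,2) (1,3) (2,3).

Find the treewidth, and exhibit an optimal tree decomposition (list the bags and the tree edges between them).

Every bag has size at most 3, so the width is 3 − 1 = 2 and tw(G) ≤ 2. Conversely, {0, 2, 3} is a clique of size 3, and the vertices of any clique must share a bag in every tree decomposition; so some bag has ≥ 3 vertices and tw(G) ≥ 2. Combining the bounds, tw(G) = 2.

Treewidth 2.
One optimal decomposition is:
Bags: B1 = {1, 2, 3}  B2 = {0, 2, 3}
Tree: B1–B2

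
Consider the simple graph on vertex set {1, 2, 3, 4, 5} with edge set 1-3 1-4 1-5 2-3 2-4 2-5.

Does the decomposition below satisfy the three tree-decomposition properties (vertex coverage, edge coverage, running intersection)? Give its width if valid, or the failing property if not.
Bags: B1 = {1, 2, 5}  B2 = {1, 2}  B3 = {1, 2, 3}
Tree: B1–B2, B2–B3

A tree decomposition must satisfy three properties: every vertex lies in some bag; for every edge, both endpoints lie together in some bag; and for every vertex, the bags containing it form a connected subtree. Here vertex 4 appears in no bag, so the decomposition is invalid.

No — vertex 4 appears in no bag.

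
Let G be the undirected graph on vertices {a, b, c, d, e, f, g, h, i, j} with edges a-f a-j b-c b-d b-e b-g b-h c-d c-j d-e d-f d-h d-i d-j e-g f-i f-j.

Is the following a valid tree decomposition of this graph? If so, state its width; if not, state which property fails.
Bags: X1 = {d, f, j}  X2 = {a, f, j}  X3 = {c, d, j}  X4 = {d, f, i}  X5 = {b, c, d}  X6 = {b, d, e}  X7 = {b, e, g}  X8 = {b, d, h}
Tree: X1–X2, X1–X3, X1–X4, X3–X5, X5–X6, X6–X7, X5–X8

Yes; width 2.

Vertex coverage: the bags together contain {a, b, c, d, e, f, g, h, i, j}, the full vertex set. Edge coverage: each edge of G has both endpoints in at least one bag. Running intersection: for every vertex, the bags containing it form a connected subtree. All three properties hold, so this is a valid tree decomposition of width max|bag| − 1 = 2, and hence tw(G) ≤ 2.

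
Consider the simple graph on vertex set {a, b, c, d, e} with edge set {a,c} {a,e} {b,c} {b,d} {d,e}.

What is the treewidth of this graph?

A width-2 tree decomposition is:
Bags: B1 = {a, d, e}  B2 = {a, b, d}  B3 = {a, b, c}
Tree: B1–B2, B2–B3
Every bag has size at most 3, so the width is 3 − 1 = 2 and tw(G) ≤ 2. For the lower bound, G contains the cycle a–e–d–b–c–a, so G is not a forest; only forests have treewidth ≤ 1, hence tw(G) ≥ 2. Therefore the treewidth is 2.

2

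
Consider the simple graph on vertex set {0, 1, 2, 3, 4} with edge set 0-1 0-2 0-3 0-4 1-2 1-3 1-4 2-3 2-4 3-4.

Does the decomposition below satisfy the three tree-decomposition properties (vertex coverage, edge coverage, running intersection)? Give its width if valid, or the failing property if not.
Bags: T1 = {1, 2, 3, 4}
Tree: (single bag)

No — vertex 0 appears in no bag.

A tree decomposition must satisfy three properties: every vertex lies in some bag; for every edge, both endpoints lie together in some bag; and for every vertex, the bags containing it form a connected subtree. Here vertex 0 appears in no bag, so the decomposition is invalid.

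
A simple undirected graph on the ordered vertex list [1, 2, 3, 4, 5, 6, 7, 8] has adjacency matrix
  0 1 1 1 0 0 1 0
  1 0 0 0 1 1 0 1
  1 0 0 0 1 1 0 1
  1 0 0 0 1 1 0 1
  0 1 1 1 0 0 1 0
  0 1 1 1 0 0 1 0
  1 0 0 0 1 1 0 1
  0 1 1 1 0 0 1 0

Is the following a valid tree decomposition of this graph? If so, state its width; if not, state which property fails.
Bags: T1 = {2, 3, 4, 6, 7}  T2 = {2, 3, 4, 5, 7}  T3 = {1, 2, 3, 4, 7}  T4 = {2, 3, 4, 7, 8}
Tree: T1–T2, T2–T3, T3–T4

Yes; width 4.

Every vertex of G appears in some bag (union = {1, 2, 3, 4, 5, 6, 7, 8}); every edge is covered by a bag; and for each vertex v the set of bags containing v is connected in the bag tree. The decomposition is therefore valid. The largest bag has 5 vertices, so the width is 4.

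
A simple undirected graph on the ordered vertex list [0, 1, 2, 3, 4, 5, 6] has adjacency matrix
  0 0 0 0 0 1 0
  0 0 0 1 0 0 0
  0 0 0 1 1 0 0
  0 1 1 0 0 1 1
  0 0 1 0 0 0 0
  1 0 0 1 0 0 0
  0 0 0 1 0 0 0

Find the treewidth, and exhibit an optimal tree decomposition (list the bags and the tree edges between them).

Treewidth 1.
One optimal decomposition is:
Bags: B1 = {1, 3}  B2 = {3, 5}  B3 = {0, 5}  B4 = {3, 6}  B5 = {2, 3}  B6 = {2, 4}
Tree: B1–B2, B2–B3, B1–B4, B4–B5, B5–B6

Each bag holds 2 vertices, so the decomposition has width 1, which upper-bounds the treewidth. G has an edge, so its treewidth is at least 1. Hence tw(G) = 1 exactly.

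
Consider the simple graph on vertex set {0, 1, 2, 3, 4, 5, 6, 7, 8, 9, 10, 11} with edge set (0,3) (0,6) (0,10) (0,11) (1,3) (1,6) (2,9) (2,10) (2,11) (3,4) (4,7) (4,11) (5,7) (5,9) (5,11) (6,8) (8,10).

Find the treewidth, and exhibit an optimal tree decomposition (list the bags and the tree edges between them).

Treewidth 3.
One optimal decomposition is:
Bags: B1 = {1, 3, 6, 8}  B2 = {0, 3, 6, 8}  B3 = {0, 3, 8, 10}  B4 = {0, 3, 4, 10}  B5 = {0, 4, 10, 11}  B6 = {2, 4, 10, 11}  B7 = {2, 4, 7, 11}  B8 = {2, 5, 7, 11}  B9 = {2, 5, 7, 9}
Tree: B1–B2, B2–B3, B3–B4, B4–B5, B5–B6, B6–B7, B7–B8, B8–B9

The largest bag has 4 vertices, giving width 3; this decomposition certifies tw(G) ≤ 3. For the lower bound: the 4 vertex sets {1,6,8}, {3}, {0}, {2,4,10,11} are disjoint, each induces a connected subgraph, and every pair is joined by at least one edge of G. Contracting each set to a single vertex therefore yields K_{4} as a minor, and since treewidth is minor-monotone, tw(G) ≥ tw(K_{4}) = 3. Combining the bounds, tw(G) = 3.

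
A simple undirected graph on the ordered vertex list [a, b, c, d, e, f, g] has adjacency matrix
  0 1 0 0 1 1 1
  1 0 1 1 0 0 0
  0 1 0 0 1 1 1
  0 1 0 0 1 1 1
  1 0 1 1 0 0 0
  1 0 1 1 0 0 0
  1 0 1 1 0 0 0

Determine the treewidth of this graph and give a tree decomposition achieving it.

Treewidth 3.
One optimal decomposition is:
Bags: B1 = {a, b, c, d}  B2 = {a, c, d, g}  B3 = {a, c, d, e}  B4 = {a, c, d, f}
Tree: B1–B2, B2–B3, B3–B4

Each bag holds 4 vertices, so the decomposition has width 3, which upper-bounds the treewidth. For the lower bound: the 4 vertex sets {b,c}, {a,g}, {d}, {e} are disjoint, each induces a connected subgraph, and every pair is joined by at least one edge of G. Contracting each set to a single vertex therefore yields K_{4} as a minor, and since treewidth is minor-monotone, tw(G) ≥ tw(K_{4}) = 3. The upper and lower bounds meet at 3, so that is the treewidth.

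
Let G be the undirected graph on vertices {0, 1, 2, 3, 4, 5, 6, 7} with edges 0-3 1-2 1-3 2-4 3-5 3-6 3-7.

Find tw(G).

A width-1 tree decomposition is:
Bags: B1 = {3, 6}  B2 = {3, 7}  B3 = {3, 5}  B4 = {1, 3}  B5 = {0, 3}  B6 = {1, 2}  B7 = {2, 4}
Tree: B1–B2, B1–B3, B3–B4, B4–B5, B4–B6, B6–B7
The largest bag has 2 vertices, giving width 1; this decomposition certifies tw(G) ≤ 1. Any graph with an edge has treewidth ≥ 1, and G has the edge 3–6. Hence tw(G) = 1 exactly.

1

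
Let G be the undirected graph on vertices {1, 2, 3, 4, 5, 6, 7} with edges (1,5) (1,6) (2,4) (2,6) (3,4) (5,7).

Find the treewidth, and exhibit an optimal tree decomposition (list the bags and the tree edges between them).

Treewidth 1.
One optimal decomposition is:
Bags: B1 = {3, 4}  B2 = {2, 4}  B3 = {2, 6}  B4 = {1, 6}  B5 = {1, 5}  B6 = {5, 7}
Tree: B1–B2, B2–B3, B3–B4, B4–B5, B5–B6

Each bag holds 2 vertices, so the decomposition has width 1, which upper-bounds the treewidth. Since G has at least one edge (e.g. 3–4), it is not an edgeless graph, so tw(G) ≥ 1. Combining the bounds, tw(G) = 1.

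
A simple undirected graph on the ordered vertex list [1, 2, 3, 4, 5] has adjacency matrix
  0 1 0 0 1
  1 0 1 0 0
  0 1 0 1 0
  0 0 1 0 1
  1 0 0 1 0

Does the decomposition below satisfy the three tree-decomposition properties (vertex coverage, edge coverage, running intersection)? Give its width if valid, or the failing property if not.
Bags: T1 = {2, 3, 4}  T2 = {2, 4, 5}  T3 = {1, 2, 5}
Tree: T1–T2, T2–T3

Every vertex of G appears in some bag (union = {1, 2, 3, 4, 5}); every edge is covered by a bag; and for each vertex v the set of bags containing v is connected in the bag tree. The decomposition is therefore valid. The largest bag has 3 vertices, so the width is 2.

Yes; width 2.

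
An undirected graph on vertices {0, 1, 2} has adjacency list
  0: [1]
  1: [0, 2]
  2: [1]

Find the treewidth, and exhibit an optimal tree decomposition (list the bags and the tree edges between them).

Treewidth 1.
One such decomposition:
Bags: B1 = {0, 1}  B2 = {1, 2}
Tree: B1–B2

The largest bag has 2 vertices, giving width 1; this decomposition certifies tw(G) ≤ 1. G has an edge, so its treewidth is at least 1. Therefore the treewidth is 1.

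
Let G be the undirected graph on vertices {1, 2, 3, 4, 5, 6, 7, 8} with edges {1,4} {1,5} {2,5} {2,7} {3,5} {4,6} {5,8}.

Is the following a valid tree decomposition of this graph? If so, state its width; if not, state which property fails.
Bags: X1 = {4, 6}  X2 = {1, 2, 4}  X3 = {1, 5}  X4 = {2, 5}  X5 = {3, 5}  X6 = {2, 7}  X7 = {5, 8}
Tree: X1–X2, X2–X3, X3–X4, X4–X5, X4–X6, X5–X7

No — bags containing vertex 2 are not connected in the tree.

A tree decomposition must satisfy three properties: every vertex lies in some bag; for every edge, both endpoints lie together in some bag; and for every vertex, the bags containing it form a connected subtree. Here bags containing vertex 2 are not connected in the tree, so the decomposition is invalid.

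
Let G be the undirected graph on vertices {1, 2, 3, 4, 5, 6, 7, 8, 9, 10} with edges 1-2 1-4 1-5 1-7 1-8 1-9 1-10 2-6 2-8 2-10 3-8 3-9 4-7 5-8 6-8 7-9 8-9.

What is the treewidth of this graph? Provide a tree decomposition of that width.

Treewidth 2.
One optimal decomposition is:
Bags: B1 = {1, 5, 8}  B2 = {1, 2, 8}  B3 = {1, 8, 9}  B4 = {2, 6, 8}  B5 = {1, 7, 9}  B6 = {3, 8, 9}  B7 = {1, 4, 7}  B8 = {1, 2, 10}
Tree: B1–B2, B2–B3, B2–B4, B3–B5, B3–B6, B5–B7, B2–B8

Every bag has size at most 3, so the width is 3 − 1 = 2 and tw(G) ≤ 2. Conversely, {1, 8, 9} is a clique of size 3, and the vertices of any clique must share a bag in every tree decomposition; so some bag has ≥ 3 vertices and tw(G) ≥ 2. The upper and lower bounds meet at 2, so that is the treewidth.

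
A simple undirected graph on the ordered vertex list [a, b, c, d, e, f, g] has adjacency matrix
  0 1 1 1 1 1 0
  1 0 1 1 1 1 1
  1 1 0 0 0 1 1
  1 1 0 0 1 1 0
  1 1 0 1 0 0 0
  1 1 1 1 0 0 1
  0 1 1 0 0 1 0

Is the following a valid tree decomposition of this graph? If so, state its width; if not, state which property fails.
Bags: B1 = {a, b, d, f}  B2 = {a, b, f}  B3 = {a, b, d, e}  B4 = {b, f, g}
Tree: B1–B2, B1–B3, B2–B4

A tree decomposition must satisfy three properties: every vertex lies in some bag; for every edge, both endpoints lie together in some bag; and for every vertex, the bags containing it form a connected subtree. Here vertex c appears in no bag, so the decomposition is invalid.

No — vertex c appears in no bag.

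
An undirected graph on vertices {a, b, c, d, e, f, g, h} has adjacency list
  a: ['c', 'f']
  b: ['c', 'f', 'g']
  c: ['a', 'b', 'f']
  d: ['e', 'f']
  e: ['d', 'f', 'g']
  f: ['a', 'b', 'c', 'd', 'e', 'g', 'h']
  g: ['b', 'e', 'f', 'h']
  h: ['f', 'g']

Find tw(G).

2

A width-2 tree decomposition is:
Bags: B1 = {b, f, g}  B2 = {f, g, h}  B3 = {e, f, g}  B4 = {b, c, f}  B5 = {a, c, f}  B6 = {d, e, f}
Tree: B1–B2, B1–B3, B1–B4, B4–B5, B3–B6
The largest bag has 3 vertices, giving width 2; this decomposition certifies tw(G) ≤ 2. For the lower bound, the 3 vertices {d, e, f} are pairwise adjacent, and any tree decomposition puts a clique entirely inside one bag — forcing width ≥ 2. The upper and lower bounds meet at 2, so that is the treewidth.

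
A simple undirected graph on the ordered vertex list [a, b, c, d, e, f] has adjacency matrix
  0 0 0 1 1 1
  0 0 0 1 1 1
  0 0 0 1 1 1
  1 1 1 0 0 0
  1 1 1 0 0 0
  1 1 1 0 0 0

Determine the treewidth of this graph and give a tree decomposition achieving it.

Treewidth 3.
Bags: B1 = {a, b, c, e}  B2 = {a, b, c, d}  B3 = {a, b, c, f}
Tree: B1–B2, B2–B3

Every bag has size at most 4, so the width is 4 − 1 = 3 and tw(G) ≤ 3. For the lower bound: the 4 vertex sets {a,e}, {c,d}, {b}, {f} are disjoint, each induces a connected subgraph, and every pair is joined by at least one edge of G. Contracting each set to a single vertex therefore yields K_{4} as a minor, and since treewidth is minor-monotone, tw(G) ≥ tw(K_{4}) = 3. Therefore the treewidth is 3.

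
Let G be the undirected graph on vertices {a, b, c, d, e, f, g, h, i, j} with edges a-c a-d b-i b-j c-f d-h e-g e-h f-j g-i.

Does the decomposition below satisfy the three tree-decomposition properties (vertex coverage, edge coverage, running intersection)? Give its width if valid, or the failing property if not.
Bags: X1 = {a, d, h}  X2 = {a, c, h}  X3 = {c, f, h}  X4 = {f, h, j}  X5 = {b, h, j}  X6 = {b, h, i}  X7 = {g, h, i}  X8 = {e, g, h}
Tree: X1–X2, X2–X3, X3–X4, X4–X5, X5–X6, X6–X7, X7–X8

Yes; width 2.

Every vertex of G appears in some bag (union = {a, b, c, d, e, f, g, h, i, j}); every edge is covered by a bag; and for each vertex v the set of bags containing v is connected in the bag tree. The decomposition is therefore valid. The largest bag has 3 vertices, so the width is 2.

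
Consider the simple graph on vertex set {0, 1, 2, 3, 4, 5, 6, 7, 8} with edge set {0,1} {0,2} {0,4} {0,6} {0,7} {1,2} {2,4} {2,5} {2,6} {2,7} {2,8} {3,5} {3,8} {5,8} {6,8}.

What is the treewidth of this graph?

A width-2 tree decomposition is:
Bags: B1 = {2, 6, 8}  B2 = {2, 5, 8}  B3 = {0, 2, 6}  B4 = {0, 1, 2}  B5 = {0, 2, 4}  B6 = {3, 5, 8}  B7 = {0, 2, 7}
Tree: B1–B2, B1–B3, B3–B4, B3–B5, B2–B6, B5–B7
Each bag holds 3 vertices, so the decomposition has width 2, which upper-bounds the treewidth. For the lower bound, the 3 vertices {0, 1, 2} are pairwise adjacent, and any tree decomposition puts a clique entirely inside one bag — forcing width ≥ 2. Combining the bounds, tw(G) = 2.

2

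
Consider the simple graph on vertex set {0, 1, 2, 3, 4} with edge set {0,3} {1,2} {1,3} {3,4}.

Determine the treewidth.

A width-1 tree decomposition is:
Bags: B1 = {1, 2}  B2 = {1, 3}  B3 = {0, 3}  B4 = {3, 4}
Tree: B1–B2, B2–B3, B3–B4
The largest bag has 2 vertices, giving width 1; this decomposition certifies tw(G) ≤ 1. G has an edge, so its treewidth is at least 1. Combining the bounds, tw(G) = 1.

1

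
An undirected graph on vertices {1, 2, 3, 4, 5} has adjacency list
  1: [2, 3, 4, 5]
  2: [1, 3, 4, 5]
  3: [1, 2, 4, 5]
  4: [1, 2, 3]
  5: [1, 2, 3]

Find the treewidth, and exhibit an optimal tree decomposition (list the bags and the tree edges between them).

Treewidth 3.
One optimal decomposition is:
Bags: B1 = {1, 2, 3, 5}  B2 = {1, 2, 3, 4}
Tree: B1–B2

Every bag has size at most 4, so the width is 4 − 1 = 3 and tw(G) ≤ 3. Conversely, {1, 2, 3, 4} is a clique of size 4, and the vertices of any clique must share a bag in every tree decomposition; so some bag has ≥ 4 vertices and tw(G) ≥ 3. Hence tw(G) = 3 exactly.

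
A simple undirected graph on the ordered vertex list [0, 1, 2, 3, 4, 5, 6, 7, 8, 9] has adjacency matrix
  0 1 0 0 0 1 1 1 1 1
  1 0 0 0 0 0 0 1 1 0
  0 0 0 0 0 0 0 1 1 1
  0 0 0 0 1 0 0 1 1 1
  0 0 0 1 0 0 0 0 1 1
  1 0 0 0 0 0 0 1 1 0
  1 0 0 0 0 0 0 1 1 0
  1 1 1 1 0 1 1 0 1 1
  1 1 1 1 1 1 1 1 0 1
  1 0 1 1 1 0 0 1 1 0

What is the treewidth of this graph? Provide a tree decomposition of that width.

Treewidth 3.
One optimal decomposition is:
Bags: B1 = {3, 7, 8, 9}  B2 = {0, 7, 8, 9}  B3 = {2, 7, 8, 9}  B4 = {0, 6, 7, 8}  B5 = {3, 4, 8, 9}  B6 = {0, 5, 7, 8}  B7 = {0, 1, 7, 8}
Tree: B1–B2, B2–B3, B2–B4, B1–B5, B4–B6, B6–B7

Each bag holds 4 vertices, so the decomposition has width 3, which upper-bounds the treewidth. On the other hand G contains the 4-clique {3, 4, 8, 9}. A clique must lie in a single bag of any decomposition, so no decomposition can have width below 3. Combining the bounds, tw(G) = 3.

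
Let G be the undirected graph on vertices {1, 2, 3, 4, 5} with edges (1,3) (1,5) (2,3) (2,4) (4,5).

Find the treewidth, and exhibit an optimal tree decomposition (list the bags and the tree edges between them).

Treewidth 2.
Bags: B1 = {1, 3, 5}  B2 = {3, 4, 5}  B3 = {2, 3, 4}
Tree: B1–B2, B2–B3

The largest bag has 3 vertices, giving width 2; this decomposition certifies tw(G) ≤ 2. Since 3–1–5–4–2–3 is a cycle in G, G is not acyclic. Forests are exactly the graphs of treewidth ≤ 1, so tw(G) ≥ 2. Combining the bounds, tw(G) = 2.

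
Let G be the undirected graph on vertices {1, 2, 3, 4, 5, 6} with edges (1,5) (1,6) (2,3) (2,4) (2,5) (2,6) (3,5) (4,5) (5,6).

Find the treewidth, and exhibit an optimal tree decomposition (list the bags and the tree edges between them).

Treewidth 2.
One optimal decomposition is:
Bags: B1 = {2, 5, 6}  B2 = {2, 3, 5}  B3 = {2, 4, 5}  B4 = {1, 5, 6}
Tree: B1–B2, B1–B3, B1–B4

Every bag has size at most 3, so the width is 3 − 1 = 2 and tw(G) ≤ 2. Conversely, {1, 5, 6} is a clique of size 3, and the vertices of any clique must share a bag in every tree decomposition; so some bag has ≥ 3 vertices and tw(G) ≥ 2. Hence tw(G) = 2 exactly.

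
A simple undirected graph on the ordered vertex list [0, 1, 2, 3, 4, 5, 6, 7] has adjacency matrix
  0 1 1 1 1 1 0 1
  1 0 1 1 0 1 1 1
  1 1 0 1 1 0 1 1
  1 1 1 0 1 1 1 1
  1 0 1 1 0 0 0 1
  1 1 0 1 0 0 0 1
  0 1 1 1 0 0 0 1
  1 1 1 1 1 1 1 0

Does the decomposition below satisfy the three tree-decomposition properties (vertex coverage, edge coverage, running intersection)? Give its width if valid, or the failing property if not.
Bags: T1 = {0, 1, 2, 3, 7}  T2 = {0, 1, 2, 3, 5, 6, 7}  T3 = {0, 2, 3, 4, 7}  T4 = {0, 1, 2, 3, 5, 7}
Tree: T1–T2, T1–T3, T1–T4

A tree decomposition must satisfy three properties: every vertex lies in some bag; for every edge, both endpoints lie together in some bag; and for every vertex, the bags containing it form a connected subtree. Here bags containing vertex 5 are not connected in the tree, so the decomposition is invalid.

No — bags containing vertex 5 are not connected in the tree.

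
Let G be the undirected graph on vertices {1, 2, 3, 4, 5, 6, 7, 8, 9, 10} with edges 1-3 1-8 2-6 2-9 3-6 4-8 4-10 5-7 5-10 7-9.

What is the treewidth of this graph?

A width-2 tree decomposition is:
Bags: B1 = {2, 3, 6}  B2 = {1, 2, 3}  B3 = {1, 2, 8}  B4 = {2, 4, 8}  B5 = {2, 4, 10}  B6 = {2, 5, 10}  B7 = {2, 5, 7}  B8 = {2, 7, 9}
Tree: B1–B2, B2–B3, B3–B4, B4–B5, B5–B6, B6–B7, B7–B8
Every bag has size at most 3, so the width is 3 − 1 = 2 and tw(G) ≤ 2. For the lower bound, G contains the cycle 2–6–3–1–8–4–10–5–7–9–2, so G is not a forest; only forests have treewidth ≤ 1, hence tw(G) ≥ 2. The upper and lower bounds meet at 2, so that is the treewidth.

2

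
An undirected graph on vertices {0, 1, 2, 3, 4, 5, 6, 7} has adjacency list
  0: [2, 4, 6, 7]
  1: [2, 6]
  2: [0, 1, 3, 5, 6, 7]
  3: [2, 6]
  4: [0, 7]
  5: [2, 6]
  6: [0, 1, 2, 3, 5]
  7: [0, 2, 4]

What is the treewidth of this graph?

A width-2 tree decomposition is:
Bags: B1 = {0, 2, 7}  B2 = {0, 4, 7}  B3 = {0, 2, 6}  B4 = {1, 2, 6}  B5 = {2, 5, 6}  B6 = {2, 3, 6}
Tree: B1–B2, B1–B3, B3–B4, B3–B5, B5–B6
The largest bag has 3 vertices, giving width 2; this decomposition certifies tw(G) ≤ 2. Conversely, {0, 2, 6} is a clique of size 3, and the vertices of any clique must share a bag in every tree decomposition; so some bag has ≥ 3 vertices and tw(G) ≥ 2. Hence tw(G) = 2 exactly.

2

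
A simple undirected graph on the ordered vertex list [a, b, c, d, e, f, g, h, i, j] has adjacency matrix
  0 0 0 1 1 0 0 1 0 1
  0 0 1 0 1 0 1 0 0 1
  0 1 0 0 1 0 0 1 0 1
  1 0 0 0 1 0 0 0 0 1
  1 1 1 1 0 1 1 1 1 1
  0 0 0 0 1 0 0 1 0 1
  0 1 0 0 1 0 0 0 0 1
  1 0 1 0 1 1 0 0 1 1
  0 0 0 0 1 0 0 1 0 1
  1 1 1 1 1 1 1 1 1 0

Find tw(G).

3

A width-3 tree decomposition is:
Bags: B1 = {a, e, h, j}  B2 = {c, e, h, j}  B3 = {e, h, i, j}  B4 = {e, f, h, j}  B5 = {b, c, e, j}  B6 = {b, e, g, j}  B7 = {a, d, e, j}
Tree: B1–B2, B2–B3, B2–B4, B2–B5, B5–B6, B1–B7
Each bag holds 4 vertices, so the decomposition has width 3, which upper-bounds the treewidth. On the other hand G contains the 4-clique {a, d, e, j}. A clique must lie in a single bag of any decomposition, so no decomposition can have width below 3. Hence tw(G) = 3 exactly.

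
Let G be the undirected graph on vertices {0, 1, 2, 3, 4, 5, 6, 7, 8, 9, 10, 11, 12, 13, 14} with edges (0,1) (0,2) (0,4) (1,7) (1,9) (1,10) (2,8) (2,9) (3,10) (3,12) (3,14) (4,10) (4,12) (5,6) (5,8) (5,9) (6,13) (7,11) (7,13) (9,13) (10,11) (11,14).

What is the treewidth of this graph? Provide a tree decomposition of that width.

Each bag holds 4 vertices, so the decomposition has width 3, which upper-bounds the treewidth. For the lower bound: the 4 vertex sets {5,6,8}, {13}, {9}, {0,1,2,7} are disjoint, each induces a connected subgraph, and every pair is joined by at least one edge of G. Contracting each set to a single vertex therefore yields K_{4} as a minor, and since treewidth is minor-monotone, tw(G) ≥ tw(K_{4}) = 3. The upper and lower bounds meet at 3, so that is the treewidth.

Treewidth 3.
Bags: B1 = {5, 6, 8, 13}  B2 = {5, 8, 9, 13}  B3 = {2, 8, 9, 13}  B4 = {2, 7, 9, 13}  B5 = {1, 2, 7, 9}  B6 = {0, 1, 2, 7}  B7 = {0, 1, 7, 11}  B8 = {0, 1, 10, 11}  B9 = {0, 4, 10, 11}  B10 = {4, 10, 11, 14}  B11 = {3, 4, 10, 14}  B12 = {3, 4, 12, 14}
Tree: B1–B2, B2–B3, B3–B4, B4–B5, B5–B6, B6–B7, B7–B8, B8–B9, B9–B10, B10–B11, B11–B12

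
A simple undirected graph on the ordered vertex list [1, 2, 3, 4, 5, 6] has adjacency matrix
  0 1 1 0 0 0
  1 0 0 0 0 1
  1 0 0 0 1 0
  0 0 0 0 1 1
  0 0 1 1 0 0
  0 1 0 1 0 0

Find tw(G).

2

A width-2 tree decomposition is:
Bags: B1 = {1, 2, 3}  B2 = {2, 3, 6}  B3 = {3, 4, 6}  B4 = {3, 4, 5}
Tree: B1–B2, B2–B3, B3–B4
Every bag has size at most 3, so the width is 3 − 1 = 2 and tw(G) ≤ 2. For the lower bound, G contains the cycle 3–1–2–6–4–5–3, so G is not a forest; only forests have treewidth ≤ 1, hence tw(G) ≥ 2. The upper and lower bounds meet at 2, so that is the treewidth.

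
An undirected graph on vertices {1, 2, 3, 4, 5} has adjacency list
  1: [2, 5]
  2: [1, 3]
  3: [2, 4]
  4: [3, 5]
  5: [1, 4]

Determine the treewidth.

2

A width-2 tree decomposition is:
Bags: B1 = {1, 2, 3}  B2 = {1, 3, 5}  B3 = {3, 4, 5}
Tree: B1–B2, B2–B3
Each bag holds 3 vertices, so the decomposition has width 2, which upper-bounds the treewidth. Since 3–2–1–5–4–3 is a cycle in G, G is not acyclic. Forests are exactly the graphs of treewidth ≤ 1, so tw(G) ≥ 2. Therefore the treewidth is 2.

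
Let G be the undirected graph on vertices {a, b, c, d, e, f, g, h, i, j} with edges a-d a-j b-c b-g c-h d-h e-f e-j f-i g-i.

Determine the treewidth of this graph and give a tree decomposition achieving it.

Treewidth 2.
Bags: B1 = {a, d, h}  B2 = {a, c, h}  B3 = {a, b, c}  B4 = {a, b, g}  B5 = {a, g, i}  B6 = {a, f, i}  B7 = {a, e, f}  B8 = {a, e, j}
Tree: B1–B2, B2–B3, B3–B4, B4–B5, B5–B6, B6–B7, B7–B8

Each bag holds 3 vertices, so the decomposition has width 2, which upper-bounds the treewidth. For the lower bound, G contains the cycle a–d–h–c–b–g–i–f–e–j–a, so G is not a forest; only forests have treewidth ≤ 1, hence tw(G) ≥ 2. Therefore the treewidth is 2.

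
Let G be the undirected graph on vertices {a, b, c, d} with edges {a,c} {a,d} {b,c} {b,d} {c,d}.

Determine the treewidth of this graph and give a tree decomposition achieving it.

Treewidth 2.
One optimal decomposition is:
Bags: B1 = {b, c, d}  B2 = {a, c, d}
Tree: B1–B2

Every bag has size at most 3, so the width is 3 − 1 = 2 and tw(G) ≤ 2. Conversely, {a, c, d} is a clique of size 3, and the vertices of any clique must share a bag in every tree decomposition; so some bag has ≥ 3 vertices and tw(G) ≥ 2. Combining the bounds, tw(G) = 2.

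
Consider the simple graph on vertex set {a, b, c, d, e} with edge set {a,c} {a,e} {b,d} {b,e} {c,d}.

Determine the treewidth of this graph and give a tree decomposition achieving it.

Treewidth 2.
Bags: B1 = {b, c, d}  B2 = {a, b, c}  B3 = {a, b, e}
Tree: B1–B2, B2–B3

The largest bag has 3 vertices, giving width 2; this decomposition certifies tw(G) ≤ 2. The edges b–d–c–a–e–b form a cycle, so G is not a tree and its treewidth is at least 2. Therefore the treewidth is 2.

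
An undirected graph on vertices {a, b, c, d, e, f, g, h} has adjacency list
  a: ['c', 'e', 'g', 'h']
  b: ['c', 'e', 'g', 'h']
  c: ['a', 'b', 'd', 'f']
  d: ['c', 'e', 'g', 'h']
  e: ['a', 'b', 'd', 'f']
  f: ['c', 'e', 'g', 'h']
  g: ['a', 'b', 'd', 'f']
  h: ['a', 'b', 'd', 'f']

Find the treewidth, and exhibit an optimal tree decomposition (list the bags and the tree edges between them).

Every bag has size at most 5, so the width is 5 − 1 = 4 and tw(G) ≤ 4. For the lower bound: the 5 vertex sets {f,g}, {d,h}, {a,c}, {e}, {b} are disjoint, each induces a connected subgraph, and every pair is joined by at least one edge of G. Contracting each set to a single vertex therefore yields K_{5} as a minor, and since treewidth is minor-monotone, tw(G) ≥ tw(K_{5}) = 4. The upper and lower bounds meet at 4, so that is the treewidth.

Treewidth 4.
Bags: B1 = {c, e, f, g, h}  B2 = {c, d, e, g, h}  B3 = {a, c, e, g, h}  B4 = {b, c, e, g, h}
Tree: B1–B2, B2–B3, B3–B4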